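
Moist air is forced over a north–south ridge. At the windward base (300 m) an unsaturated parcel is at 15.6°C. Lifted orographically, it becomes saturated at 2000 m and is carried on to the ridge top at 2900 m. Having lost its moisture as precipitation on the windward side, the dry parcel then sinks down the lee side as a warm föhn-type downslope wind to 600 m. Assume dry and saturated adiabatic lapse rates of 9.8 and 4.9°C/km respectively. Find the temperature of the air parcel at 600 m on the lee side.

From 300 m to 2000 m (dry): cools by 9.8 × 1.7 = 16.66°C, giving -1.06°C.
From 2000 m to 2900 m (saturated): cools by 4.9 × 0.9 = 4.41°C, giving -5.47°C.
From 2900 m to 600 m (dry descent): warms by 9.8 × 2.3 = 22.54°C, giving 17.07°C.

17.07°C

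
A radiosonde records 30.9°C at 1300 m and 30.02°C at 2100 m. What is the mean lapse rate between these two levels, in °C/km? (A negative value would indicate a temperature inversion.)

Γ = −ΔT/Δz = (30.9 − 30.02) / (2100 − 1300) m
  = 0.88°C / 0.8 km = 1.1°C/km

1.1°C/km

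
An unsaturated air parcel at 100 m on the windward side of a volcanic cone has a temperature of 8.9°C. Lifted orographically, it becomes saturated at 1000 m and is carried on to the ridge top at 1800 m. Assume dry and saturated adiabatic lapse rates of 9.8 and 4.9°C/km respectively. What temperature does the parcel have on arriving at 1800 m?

-3.84°C

From 100 m to 1000 m (dry): cools by 9.8 × 0.9 = 8.82°C, giving 0.08°C.
From 1000 m to 1800 m (saturated): cools by 4.9 × 0.8 = 3.92°C, giving -3.84°C.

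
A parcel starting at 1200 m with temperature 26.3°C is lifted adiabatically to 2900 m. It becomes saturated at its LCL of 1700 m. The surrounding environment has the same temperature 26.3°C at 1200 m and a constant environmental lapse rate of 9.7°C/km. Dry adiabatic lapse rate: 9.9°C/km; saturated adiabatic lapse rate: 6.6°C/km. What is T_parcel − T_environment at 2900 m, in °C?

Parcel:
  Dry to 1700 m: -9.9 × 0.5 km = -4.95°C, so T = 21.35°C.
  Saturated to 2900 m: -6.6 × 1.2 km = -7.92°C, so T = 13.43°C.
Environment:
  Environment to 2900 m: -9.7 × 1.7 km = -16.49°C, so T = 9.81°C.
T_parcel − T_env = 13.43 − 9.81 = +3.62°C

+3.62°C (parcel warmer than environment)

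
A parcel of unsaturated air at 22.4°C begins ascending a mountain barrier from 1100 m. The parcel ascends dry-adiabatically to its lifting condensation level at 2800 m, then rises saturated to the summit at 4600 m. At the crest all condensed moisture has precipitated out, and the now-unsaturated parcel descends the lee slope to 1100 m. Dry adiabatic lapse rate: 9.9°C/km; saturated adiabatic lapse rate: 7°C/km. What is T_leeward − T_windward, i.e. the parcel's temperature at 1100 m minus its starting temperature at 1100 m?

1100–2800 m, dry: Δz = 1.7 km ⇒ ΔT = -16.83°C; T = 5.57°C
2800–4600 m, saturated: Δz = 1.8 km ⇒ ΔT = -12.6°C; T = -7.03°C
4600–1100 m, dry descent: Δz = 3.5 km ⇒ ΔT = +34.65°C; T = 27.62°C
Net change vs windward start: 27.62 − 22.4 = +5.22°C

+5.22°C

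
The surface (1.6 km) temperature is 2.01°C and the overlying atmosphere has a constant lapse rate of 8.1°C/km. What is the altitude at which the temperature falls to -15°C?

Height above start = (2.01 − (-15)) / 8.1 = 2.1 km
Altitude = 1600 m + 2100 m = 3700 m

3.7 km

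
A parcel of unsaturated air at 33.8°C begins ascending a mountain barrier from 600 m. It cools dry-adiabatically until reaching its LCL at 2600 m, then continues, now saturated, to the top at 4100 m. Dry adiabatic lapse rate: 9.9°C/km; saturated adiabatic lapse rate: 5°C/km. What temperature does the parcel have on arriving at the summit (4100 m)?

600 → 2600 m (dry, 9.9°C/km): ΔT = -9.9 × 2 = -19.8°C → T = 14°C
2600 → 4100 m (saturated, 5°C/km): ΔT = -5 × 1.5 = -7.5°C → T = 6.5°C

6.5°C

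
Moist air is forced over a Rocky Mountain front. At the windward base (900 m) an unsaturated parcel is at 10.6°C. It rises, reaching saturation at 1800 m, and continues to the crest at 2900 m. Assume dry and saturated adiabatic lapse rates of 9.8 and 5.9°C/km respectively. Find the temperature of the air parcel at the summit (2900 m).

-4.71°C

From 900 m to 1800 m (dry): cools by 9.8 × 0.9 = 8.82°C, giving 1.78°C.
From 1800 m to 2900 m (saturated): cools by 5.9 × 1.1 = 6.49°C, giving -4.71°C.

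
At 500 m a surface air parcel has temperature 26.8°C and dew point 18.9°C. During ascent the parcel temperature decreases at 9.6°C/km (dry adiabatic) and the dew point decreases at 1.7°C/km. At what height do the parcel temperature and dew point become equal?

T and T_d converge at 9.6 − 1.7 = 7.9°C per km
Height above start = (26.8 − 18.9) / 7.9 = 1 km
LCL altitude = 500 m + 1000 m = 1500 m

1500 m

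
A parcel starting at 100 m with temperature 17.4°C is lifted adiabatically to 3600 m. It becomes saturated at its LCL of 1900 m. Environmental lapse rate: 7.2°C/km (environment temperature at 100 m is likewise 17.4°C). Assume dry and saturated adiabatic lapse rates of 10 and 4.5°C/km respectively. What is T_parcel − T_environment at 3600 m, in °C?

-0.45°C (parcel cooler than environment)

Parcel:
  From 100 m to 1900 m (dry): cools by 10 × 1.8 = 18°C, giving -0.6°C.
  From 1900 m to 3600 m (saturated): cools by 4.5 × 1.7 = 7.65°C, giving -8.25°C.
Environment:
  From 100 m to 3600 m (environment): cools by 7.2 × 3.5 = 25.2°C, giving -7.8°C.
T_parcel − T_env = -8.25 − (-7.8) = -0.45°C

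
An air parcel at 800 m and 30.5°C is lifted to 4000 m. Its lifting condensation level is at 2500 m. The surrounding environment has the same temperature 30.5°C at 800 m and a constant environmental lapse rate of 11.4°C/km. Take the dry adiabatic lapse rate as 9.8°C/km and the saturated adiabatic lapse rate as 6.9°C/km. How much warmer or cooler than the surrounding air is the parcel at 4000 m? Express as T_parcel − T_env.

Parcel:
  Dry to 2500 m: -9.8 × 1.7 km = -16.66°C, so T = 13.84°C.
  Saturated to 4000 m: -6.9 × 1.5 km = -10.35°C, so T = 3.49°C.
Environment:
  Environment to 4000 m: -11.4 × 3.2 km = -36.48°C, so T = -5.98°C.
T_parcel − T_env = 3.49 − (-5.98) = +9.47°C

+9.47°C (parcel warmer than environment)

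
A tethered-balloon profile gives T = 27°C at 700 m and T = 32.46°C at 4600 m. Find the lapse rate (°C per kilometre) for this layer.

-1.4°C/km

Γ = −ΔT/Δz = (27 − 32.46) / (4600 − 700) m
  = -5.46°C / 3.9 km = -1.4°C/km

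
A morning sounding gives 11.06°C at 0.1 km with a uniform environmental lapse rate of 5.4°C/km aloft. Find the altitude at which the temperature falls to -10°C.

Height above start = (11.06 − (-10)) / 5.4 = 3.9 km
Altitude = 100 m + 3900 m = 4000 m

4 km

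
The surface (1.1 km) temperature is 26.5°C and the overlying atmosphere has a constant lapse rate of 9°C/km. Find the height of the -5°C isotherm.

4.6 km

Height above start = (26.5 − (-5)) / 9 = 3.5 km
Altitude = 1100 m + 3500 m = 4600 m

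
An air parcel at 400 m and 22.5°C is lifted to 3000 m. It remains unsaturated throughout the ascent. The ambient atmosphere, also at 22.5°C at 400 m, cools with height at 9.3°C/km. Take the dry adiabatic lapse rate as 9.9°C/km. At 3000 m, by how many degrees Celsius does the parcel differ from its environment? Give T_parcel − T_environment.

-1.56°C (parcel cooler than environment)

Parcel:
  Dry to 3000 m: -9.9 × 2.6 km = -25.74°C, so T = -3.24°C.
Environment:
  Environment to 3000 m: -9.3 × 2.6 km = -24.18°C, so T = -1.68°C.
T_parcel − T_env = -3.24 − (-1.68) = -1.56°C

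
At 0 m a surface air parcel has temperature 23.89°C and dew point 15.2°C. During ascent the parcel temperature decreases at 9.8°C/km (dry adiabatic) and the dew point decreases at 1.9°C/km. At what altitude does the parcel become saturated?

1100 m

T and T_d converge at 9.8 − 1.9 = 7.9°C per km
Height above start = (23.89 − 15.2) / 7.9 = 1.1 km
LCL altitude = 0 m + 1100 m = 1100 m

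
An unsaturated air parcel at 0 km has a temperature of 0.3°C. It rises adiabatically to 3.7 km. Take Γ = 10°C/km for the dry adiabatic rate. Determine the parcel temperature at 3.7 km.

0–3700 m, dry adiabatic: Δz = 3.7 km ⇒ ΔT = -37°C; T = -36.7°C

-36.7°C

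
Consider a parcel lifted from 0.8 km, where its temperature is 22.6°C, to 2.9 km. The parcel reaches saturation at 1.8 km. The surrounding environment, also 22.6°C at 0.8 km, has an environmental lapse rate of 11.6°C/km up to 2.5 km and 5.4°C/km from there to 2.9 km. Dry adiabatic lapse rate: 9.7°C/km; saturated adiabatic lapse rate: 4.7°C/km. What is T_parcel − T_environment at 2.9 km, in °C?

Parcel:
  Dry to 1800 m: -9.7 × 1 km = -9.7°C, so T = 12.9°C.
  Saturated to 2900 m: -4.7 × 1.1 km = -5.17°C, so T = 7.73°C.
Environment:
  Environment, lower layer to 2500 m: -11.6 × 1.7 km = -19.72°C, so T = 2.88°C.
  Environment, upper layer to 2900 m: -5.4 × 0.4 km = -2.16°C, so T = 0.72°C.
T_parcel − T_env = 7.73 − 0.72 = +7.01°C

+7.01°C (parcel warmer than environment)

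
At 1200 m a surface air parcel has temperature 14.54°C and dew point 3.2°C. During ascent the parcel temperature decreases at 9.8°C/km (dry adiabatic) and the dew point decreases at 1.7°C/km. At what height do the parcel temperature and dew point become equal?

2600 m

T and T_d converge at 9.8 − 1.7 = 8.1°C per km
Height above start = (14.54 − 3.2) / 8.1 = 1.4 km
LCL altitude = 1200 m + 1400 m = 2600 m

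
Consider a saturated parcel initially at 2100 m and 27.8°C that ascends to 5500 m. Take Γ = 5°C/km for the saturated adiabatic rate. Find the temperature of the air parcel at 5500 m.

From 2100 m to 5500 m (saturated adiabatic): cools by 5 × 3.4 = 17°C, giving 10.8°C.

10.8°C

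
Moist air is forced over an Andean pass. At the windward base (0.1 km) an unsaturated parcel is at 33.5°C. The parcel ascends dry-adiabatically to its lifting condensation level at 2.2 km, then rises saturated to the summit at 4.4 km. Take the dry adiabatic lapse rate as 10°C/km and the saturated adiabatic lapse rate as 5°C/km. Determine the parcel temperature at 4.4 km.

100–2200 m, dry: Δz = 2.1 km ⇒ ΔT = -21°C; T = 12.5°C
2200–4400 m, saturated: Δz = 2.2 km ⇒ ΔT = -11°C; T = 1.5°C

1.5°C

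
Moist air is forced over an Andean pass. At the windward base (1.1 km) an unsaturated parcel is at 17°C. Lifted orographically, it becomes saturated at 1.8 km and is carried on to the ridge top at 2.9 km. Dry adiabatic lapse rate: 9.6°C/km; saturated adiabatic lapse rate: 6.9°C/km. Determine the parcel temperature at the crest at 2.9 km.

1100–1800 m, dry: Δz = 0.7 km ⇒ ΔT = -6.72°C; T = 10.28°C
1800–2900 m, saturated: Δz = 1.1 km ⇒ ΔT = -7.59°C; T = 2.69°C

2.69°C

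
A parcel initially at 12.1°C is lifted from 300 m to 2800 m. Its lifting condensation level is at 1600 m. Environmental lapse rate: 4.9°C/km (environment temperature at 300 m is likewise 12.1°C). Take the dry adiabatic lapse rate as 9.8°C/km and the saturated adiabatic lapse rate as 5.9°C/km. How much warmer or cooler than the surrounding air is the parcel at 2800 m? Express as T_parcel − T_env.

Parcel:
  300–1600 m, dry: Δz = 1.3 km ⇒ ΔT = -12.74°C; T = -0.64°C
  1600–2800 m, saturated: Δz = 1.2 km ⇒ ΔT = -7.08°C; T = -7.72°C
Environment:
  300–2800 m, environment: Δz = 2.5 km ⇒ ΔT = -12.25°C; T = -0.15°C
T_parcel − T_env = -7.72 − (-0.15) = -7.57°C

-7.57°C (parcel cooler than environment)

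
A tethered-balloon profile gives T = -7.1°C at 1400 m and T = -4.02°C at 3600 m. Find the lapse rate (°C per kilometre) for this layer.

-1.4°C/km

Γ = −ΔT/Δz = (-7.1 − (-4.02)) / (3600 − 1400) m
  = -3.08°C / 2.2 km = -1.4°C/km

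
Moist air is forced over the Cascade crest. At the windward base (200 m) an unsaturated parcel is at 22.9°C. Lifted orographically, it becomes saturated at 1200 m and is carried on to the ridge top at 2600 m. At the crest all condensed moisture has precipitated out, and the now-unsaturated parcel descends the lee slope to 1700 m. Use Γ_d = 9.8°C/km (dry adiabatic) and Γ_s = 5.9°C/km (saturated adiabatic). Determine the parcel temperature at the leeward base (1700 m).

200 → 1200 m (dry, 9.8°C/km): ΔT = -9.8 × 1 = -9.8°C → T = 13.1°C
1200 → 2600 m (saturated, 5.9°C/km): ΔT = -5.9 × 1.4 = -8.26°C → T = 4.84°C
2600 → 1700 m (dry descent, 9.8°C/km): ΔT = +9.8 × 0.9 = +8.82°C → T = 13.66°C

13.66°C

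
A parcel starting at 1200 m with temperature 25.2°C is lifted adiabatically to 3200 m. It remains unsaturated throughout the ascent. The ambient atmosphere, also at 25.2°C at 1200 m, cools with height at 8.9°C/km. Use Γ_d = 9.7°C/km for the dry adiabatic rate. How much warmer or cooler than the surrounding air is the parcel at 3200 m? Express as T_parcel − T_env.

-1.6°C (parcel cooler than environment)

Parcel:
  1200 → 3200 m (dry, 9.7°C/km): ΔT = -9.7 × 2 = -19.4°C → T = 5.8°C
Environment:
  1200 → 3200 m (environment, 8.9°C/km): ΔT = -8.9 × 2 = -17.8°C → T = 7.4°C
T_parcel − T_env = 5.8 − 7.4 = -1.6°C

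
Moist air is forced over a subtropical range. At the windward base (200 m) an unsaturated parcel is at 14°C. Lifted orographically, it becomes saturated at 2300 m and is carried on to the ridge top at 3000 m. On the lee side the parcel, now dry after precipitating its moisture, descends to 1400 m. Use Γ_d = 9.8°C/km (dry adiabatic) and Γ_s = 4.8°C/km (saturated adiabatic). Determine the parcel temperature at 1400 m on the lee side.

200–2300 m, dry: Δz = 2.1 km ⇒ ΔT = -20.58°C; T = -6.58°C
2300–3000 m, saturated: Δz = 0.7 km ⇒ ΔT = -3.36°C; T = -9.94°C
3000–1400 m, dry descent: Δz = 1.6 km ⇒ ΔT = +15.68°C; T = 5.74°C

5.74°C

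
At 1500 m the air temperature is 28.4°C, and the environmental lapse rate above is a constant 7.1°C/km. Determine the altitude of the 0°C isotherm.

Height above start = (28.4 − 0) / 7.1 = 4 km
Altitude = 1500 m + 4000 m = 5500 m

5500 m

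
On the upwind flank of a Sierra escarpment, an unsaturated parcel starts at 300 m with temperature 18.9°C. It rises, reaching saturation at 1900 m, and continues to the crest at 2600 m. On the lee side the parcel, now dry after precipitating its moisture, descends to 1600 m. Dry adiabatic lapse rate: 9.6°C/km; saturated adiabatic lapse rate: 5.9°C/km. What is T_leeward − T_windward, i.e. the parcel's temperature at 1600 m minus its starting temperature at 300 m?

300–1900 m, dry: Δz = 1.6 km ⇒ ΔT = -15.36°C; T = 3.54°C
1900–2600 m, saturated: Δz = 0.7 km ⇒ ΔT = -4.13°C; T = -0.59°C
2600–1600 m, dry descent: Δz = 1 km ⇒ ΔT = +9.6°C; T = 9.01°C
Net change vs windward start: 9.01 − 18.9 = -9.89°C

-9.89°C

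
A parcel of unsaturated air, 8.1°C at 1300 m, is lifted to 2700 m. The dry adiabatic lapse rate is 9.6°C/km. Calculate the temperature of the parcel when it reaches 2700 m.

-5.34°C

1300–2700 m, dry adiabatic: Δz = 1.4 km ⇒ ΔT = -13.44°C; T = -5.34°C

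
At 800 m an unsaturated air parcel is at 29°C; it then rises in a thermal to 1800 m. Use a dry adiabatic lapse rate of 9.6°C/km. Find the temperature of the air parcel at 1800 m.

From 800 m to 1800 m (dry adiabatic): cools by 9.6 × 1 = 9.6°C, giving 19.4°C.

19.4°C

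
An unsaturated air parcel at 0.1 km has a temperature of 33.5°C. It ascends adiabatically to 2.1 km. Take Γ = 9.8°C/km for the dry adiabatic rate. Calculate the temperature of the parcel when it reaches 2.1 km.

13.9°C

From 100 m to 2100 m (dry adiabatic): cools by 9.8 × 2 = 19.6°C, giving 13.9°C.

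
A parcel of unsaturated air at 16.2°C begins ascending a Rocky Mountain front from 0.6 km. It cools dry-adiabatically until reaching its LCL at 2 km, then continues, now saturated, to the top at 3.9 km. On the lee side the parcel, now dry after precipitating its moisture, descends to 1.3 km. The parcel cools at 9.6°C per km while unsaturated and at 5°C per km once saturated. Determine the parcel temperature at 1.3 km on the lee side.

18.22°C

600 → 2000 m (dry, 9.6°C/km): ΔT = -9.6 × 1.4 = -13.44°C → T = 2.76°C
2000 → 3900 m (saturated, 5°C/km): ΔT = -5 × 1.9 = -9.5°C → T = -6.74°C
3900 → 1300 m (dry descent, 9.6°C/km): ΔT = +9.6 × 2.6 = +24.96°C → T = 18.22°C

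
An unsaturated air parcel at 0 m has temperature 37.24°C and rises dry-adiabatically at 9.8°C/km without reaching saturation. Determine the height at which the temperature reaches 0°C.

3800 m

Height above start = (37.24 − 0) / 9.8 = 3.8 km
Altitude = 0 m + 3800 m = 3800 m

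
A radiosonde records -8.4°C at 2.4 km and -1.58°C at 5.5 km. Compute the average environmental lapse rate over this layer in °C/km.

-2.2°C/km

Γ = −ΔT/Δz = (-8.4 − (-1.58)) / (5500 − 2400) m
  = -6.82°C / 3.1 km = -2.2°C/km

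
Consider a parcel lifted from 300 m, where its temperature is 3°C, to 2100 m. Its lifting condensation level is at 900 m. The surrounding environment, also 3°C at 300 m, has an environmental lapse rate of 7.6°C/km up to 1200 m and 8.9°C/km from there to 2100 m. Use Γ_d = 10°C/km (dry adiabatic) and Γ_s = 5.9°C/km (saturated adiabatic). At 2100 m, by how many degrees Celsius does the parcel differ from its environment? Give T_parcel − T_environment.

Parcel:
  Dry to 900 m: -10 × 0.6 km = -6°C, so T = -3°C.
  Saturated to 2100 m: -5.9 × 1.2 km = -7.08°C, so T = -10.08°C.
Environment:
  Environment, lower layer to 1200 m: -7.6 × 0.9 km = -6.84°C, so T = -3.84°C.
  Environment, upper layer to 2100 m: -8.9 × 0.9 km = -8.01°C, so T = -11.85°C.
T_parcel − T_env = -10.08 − (-11.85) = +1.77°C

+1.77°C (parcel warmer than environment)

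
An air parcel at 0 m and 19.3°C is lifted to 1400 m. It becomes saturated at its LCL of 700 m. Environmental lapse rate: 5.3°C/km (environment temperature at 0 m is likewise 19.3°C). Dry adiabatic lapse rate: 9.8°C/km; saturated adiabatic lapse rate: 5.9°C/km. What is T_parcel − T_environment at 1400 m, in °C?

Parcel:
  Dry to 700 m: -9.8 × 0.7 km = -6.86°C, so T = 12.44°C.
  Saturated to 1400 m: -5.9 × 0.7 km = -4.13°C, so T = 8.31°C.
Environment:
  Environment to 1400 m: -5.3 × 1.4 km = -7.42°C, so T = 11.88°C.
T_parcel − T_env = 8.31 − 11.88 = -3.57°C

-3.57°C (parcel cooler than environment)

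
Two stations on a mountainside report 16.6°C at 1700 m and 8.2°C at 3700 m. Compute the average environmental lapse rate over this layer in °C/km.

4.2°C/km

Γ = −ΔT/Δz = (16.6 − 8.2) / (3700 − 1700) m
  = 8.4°C / 2 km = 4.2°C/km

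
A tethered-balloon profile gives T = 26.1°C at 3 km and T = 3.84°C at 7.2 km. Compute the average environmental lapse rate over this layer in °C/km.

5.3°C/km

Γ = −ΔT/Δz = (26.1 − 3.84) / (7200 − 3000) m
  = 22.26°C / 4.2 km = 5.3°C/km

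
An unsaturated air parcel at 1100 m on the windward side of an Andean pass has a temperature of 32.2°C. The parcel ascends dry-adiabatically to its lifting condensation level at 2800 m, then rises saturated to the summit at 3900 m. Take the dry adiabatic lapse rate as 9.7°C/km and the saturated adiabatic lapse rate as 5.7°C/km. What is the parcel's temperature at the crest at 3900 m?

1100–2800 m, dry: Δz = 1.7 km ⇒ ΔT = -16.49°C; T = 15.71°C
2800–3900 m, saturated: Δz = 1.1 km ⇒ ΔT = -6.27°C; T = 9.44°C

9.44°C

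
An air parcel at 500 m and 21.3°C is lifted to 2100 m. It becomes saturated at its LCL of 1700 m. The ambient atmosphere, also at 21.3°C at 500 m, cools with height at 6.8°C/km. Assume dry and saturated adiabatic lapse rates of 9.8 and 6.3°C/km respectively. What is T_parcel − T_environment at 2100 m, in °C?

Parcel:
  500–1700 m, dry: Δz = 1.2 km ⇒ ΔT = -11.76°C; T = 9.54°C
  1700–2100 m, saturated: Δz = 0.4 km ⇒ ΔT = -2.52°C; T = 7.02°C
Environment:
  500–2100 m, environment: Δz = 1.6 km ⇒ ΔT = -10.88°C; T = 10.42°C
T_parcel − T_env = 7.02 − 10.42 = -3.4°C

-3.4°C (parcel cooler than environment)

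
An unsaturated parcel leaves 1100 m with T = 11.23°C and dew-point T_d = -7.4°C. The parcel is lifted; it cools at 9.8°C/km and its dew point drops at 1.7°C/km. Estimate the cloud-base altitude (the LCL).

T and T_d converge at 9.8 − 1.7 = 8.1°C per km
Height above start = (11.23 − (-7.4)) / 8.1 = 2.3 km
LCL altitude = 1100 m + 2300 m = 3400 m

3400 m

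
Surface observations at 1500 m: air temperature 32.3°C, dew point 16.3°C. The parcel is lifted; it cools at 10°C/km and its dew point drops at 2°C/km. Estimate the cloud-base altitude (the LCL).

T and T_d converge at 10 − 2 = 8°C per km
Height above start = (32.3 − 16.3) / 8 = 2 km
LCL altitude = 1500 m + 2000 m = 3500 m

3500 m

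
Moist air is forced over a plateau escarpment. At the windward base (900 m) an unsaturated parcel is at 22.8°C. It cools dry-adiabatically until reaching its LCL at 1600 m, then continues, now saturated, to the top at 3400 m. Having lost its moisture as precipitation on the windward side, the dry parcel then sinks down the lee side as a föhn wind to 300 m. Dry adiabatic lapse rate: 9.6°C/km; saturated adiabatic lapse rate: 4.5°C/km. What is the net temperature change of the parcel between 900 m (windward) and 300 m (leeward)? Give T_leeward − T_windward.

Dry to 1600 m: -9.6 × 0.7 km = -6.72°C, so T = 16.08°C.
Saturated to 3400 m: -4.5 × 1.8 km = -8.1°C, so T = 7.98°C.
Dry descent to 300 m: +9.6 × 3.1 km = +29.76°C, so T = 37.74°C.
Net change vs windward start: 37.74 − 22.8 = +14.94°C

+14.94°C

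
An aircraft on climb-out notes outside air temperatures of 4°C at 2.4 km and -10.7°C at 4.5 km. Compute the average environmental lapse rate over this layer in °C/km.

Γ = −ΔT/Δz = (4 − (-10.7)) / (4500 − 2400) m
  = 14.7°C / 2.1 km = 7°C/km

7°C/km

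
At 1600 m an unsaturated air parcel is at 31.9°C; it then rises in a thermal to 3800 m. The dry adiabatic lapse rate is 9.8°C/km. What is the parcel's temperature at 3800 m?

10.34°C

From 1600 m to 3800 m (dry adiabatic): cools by 9.8 × 2.2 = 21.56°C, giving 10.34°C.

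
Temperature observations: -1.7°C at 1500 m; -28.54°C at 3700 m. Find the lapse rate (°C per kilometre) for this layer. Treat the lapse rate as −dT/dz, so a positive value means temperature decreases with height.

Γ = −ΔT/Δz = (-1.7 − (-28.54)) / (3700 − 1500) m
  = 26.84°C / 2.2 km = 12.2°C/km

12.2°C/km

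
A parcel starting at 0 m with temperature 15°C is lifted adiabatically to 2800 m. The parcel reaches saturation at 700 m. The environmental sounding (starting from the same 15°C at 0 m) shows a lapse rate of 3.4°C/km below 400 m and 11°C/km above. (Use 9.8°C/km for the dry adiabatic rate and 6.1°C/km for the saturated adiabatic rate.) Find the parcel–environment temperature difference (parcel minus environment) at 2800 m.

Parcel:
  0 → 700 m (dry, 9.8°C/km): ΔT = -9.8 × 0.7 = -6.86°C → T = 8.14°C
  700 → 2800 m (saturated, 6.1°C/km): ΔT = -6.1 × 2.1 = -12.81°C → T = -4.67°C
Environment:
  0 → 400 m (environment, lower layer, 3.4°C/km): ΔT = -3.4 × 0.4 = -1.36°C → T = 13.64°C
  400 → 2800 m (environment, upper layer, 11°C/km): ΔT = -11 × 2.4 = -26.4°C → T = -12.76°C
T_parcel − T_env = -4.67 − (-12.76) = +8.09°C

+8.09°C (parcel warmer than environment)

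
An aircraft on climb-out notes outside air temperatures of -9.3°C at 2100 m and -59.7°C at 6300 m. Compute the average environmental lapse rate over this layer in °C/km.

12°C/km

Γ = −ΔT/Δz = (-9.3 − (-59.7)) / (6300 − 2100) m
  = 50.4°C / 4.2 km = 12°C/km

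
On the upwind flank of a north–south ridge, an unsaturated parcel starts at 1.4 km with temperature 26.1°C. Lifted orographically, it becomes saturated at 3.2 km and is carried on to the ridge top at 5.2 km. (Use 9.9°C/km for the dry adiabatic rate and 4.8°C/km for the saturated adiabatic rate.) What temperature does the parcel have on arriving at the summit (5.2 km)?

-1.32°C

1400–3200 m, dry: Δz = 1.8 km ⇒ ΔT = -17.82°C; T = 8.28°C
3200–5200 m, saturated: Δz = 2 km ⇒ ΔT = -9.6°C; T = -1.32°C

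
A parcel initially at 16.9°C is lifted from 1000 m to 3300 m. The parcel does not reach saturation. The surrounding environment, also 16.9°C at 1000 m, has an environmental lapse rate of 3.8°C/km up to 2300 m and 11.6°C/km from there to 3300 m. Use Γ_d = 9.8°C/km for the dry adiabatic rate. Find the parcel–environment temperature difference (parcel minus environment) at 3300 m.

Parcel:
  From 1000 m to 3300 m (dry): cools by 9.8 × 2.3 = 22.54°C, giving -5.64°C.
Environment:
  From 1000 m to 2300 m (environment, lower layer): cools by 3.8 × 1.3 = 4.94°C, giving 11.96°C.
  From 2300 m to 3300 m (environment, upper layer): cools by 11.6 × 1 = 11.6°C, giving 0.36°C.
T_parcel − T_env = -5.64 − 0.36 = -6°C

-6°C (parcel cooler than environment)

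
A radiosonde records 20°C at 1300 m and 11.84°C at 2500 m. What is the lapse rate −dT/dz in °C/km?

Γ = −ΔT/Δz = (20 − 11.84) / (2500 − 1300) m
  = 8.16°C / 1.2 km = 6.8°C/km

6.8°C/km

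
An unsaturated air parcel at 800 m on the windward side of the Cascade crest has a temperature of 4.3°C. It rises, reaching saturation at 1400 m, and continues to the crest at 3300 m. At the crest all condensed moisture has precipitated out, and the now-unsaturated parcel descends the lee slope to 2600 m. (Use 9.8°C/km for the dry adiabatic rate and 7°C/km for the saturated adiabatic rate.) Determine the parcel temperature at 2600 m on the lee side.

-8.02°C

From 800 m to 1400 m (dry): cools by 9.8 × 0.6 = 5.88°C, giving -1.58°C.
From 1400 m to 3300 m (saturated): cools by 7 × 1.9 = 13.3°C, giving -14.88°C.
From 3300 m to 2600 m (dry descent): warms by 9.8 × 0.7 = 6.86°C, giving -8.02°C.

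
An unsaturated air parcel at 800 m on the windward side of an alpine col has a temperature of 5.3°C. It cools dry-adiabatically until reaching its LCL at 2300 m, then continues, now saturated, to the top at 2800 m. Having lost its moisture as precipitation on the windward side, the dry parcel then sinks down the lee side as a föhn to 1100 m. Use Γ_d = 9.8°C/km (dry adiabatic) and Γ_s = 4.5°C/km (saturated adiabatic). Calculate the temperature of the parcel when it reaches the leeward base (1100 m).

800–2300 m, dry: Δz = 1.5 km ⇒ ΔT = -14.7°C; T = -9.4°C
2300–2800 m, saturated: Δz = 0.5 km ⇒ ΔT = -2.25°C; T = -11.65°C
2800–1100 m, dry descent: Δz = 1.7 km ⇒ ΔT = +16.66°C; T = 5.01°C

5.01°C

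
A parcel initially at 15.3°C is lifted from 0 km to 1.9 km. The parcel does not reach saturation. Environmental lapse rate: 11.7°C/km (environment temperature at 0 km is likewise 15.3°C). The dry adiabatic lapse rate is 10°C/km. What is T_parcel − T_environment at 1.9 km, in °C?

+3.23°C (parcel warmer than environment)

Parcel:
  0–1900 m, dry: Δz = 1.9 km ⇒ ΔT = -19°C; T = -3.7°C
Environment:
  0–1900 m, environment: Δz = 1.9 km ⇒ ΔT = -22.23°C; T = -6.93°C
T_parcel − T_env = -3.7 − (-6.93) = +3.23°C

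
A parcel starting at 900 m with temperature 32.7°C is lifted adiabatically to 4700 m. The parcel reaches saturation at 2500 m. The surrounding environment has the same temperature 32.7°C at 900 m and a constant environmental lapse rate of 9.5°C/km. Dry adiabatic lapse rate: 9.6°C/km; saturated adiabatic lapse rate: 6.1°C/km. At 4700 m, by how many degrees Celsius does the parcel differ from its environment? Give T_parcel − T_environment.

Parcel:
  900–2500 m, dry: Δz = 1.6 km ⇒ ΔT = -15.36°C; T = 17.34°C
  2500–4700 m, saturated: Δz = 2.2 km ⇒ ΔT = -13.42°C; T = 3.92°C
Environment:
  900–4700 m, environment: Δz = 3.8 km ⇒ ΔT = -36.1°C; T = -3.4°C
T_parcel − T_env = 3.92 − (-3.4) = +7.32°C

+7.32°C (parcel warmer than environment)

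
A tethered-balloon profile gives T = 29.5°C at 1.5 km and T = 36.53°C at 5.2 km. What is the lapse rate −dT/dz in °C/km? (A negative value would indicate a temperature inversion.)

Γ = −ΔT/Δz = (29.5 − 36.53) / (5200 − 1500) m
  = -7.03°C / 3.7 km = -1.9°C/km

-1.9°C/km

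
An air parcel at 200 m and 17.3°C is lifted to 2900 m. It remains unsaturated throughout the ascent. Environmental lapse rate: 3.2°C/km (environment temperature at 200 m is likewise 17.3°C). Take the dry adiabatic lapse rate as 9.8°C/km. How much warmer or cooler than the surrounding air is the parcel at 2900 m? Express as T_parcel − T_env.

Parcel:
  From 200 m to 2900 m (dry): cools by 9.8 × 2.7 = 26.46°C, giving -9.16°C.
Environment:
  From 200 m to 2900 m (environment): cools by 3.2 × 2.7 = 8.64°C, giving 8.66°C.
T_parcel − T_env = -9.16 − 8.66 = -17.82°C

-17.82°C (parcel cooler than environment)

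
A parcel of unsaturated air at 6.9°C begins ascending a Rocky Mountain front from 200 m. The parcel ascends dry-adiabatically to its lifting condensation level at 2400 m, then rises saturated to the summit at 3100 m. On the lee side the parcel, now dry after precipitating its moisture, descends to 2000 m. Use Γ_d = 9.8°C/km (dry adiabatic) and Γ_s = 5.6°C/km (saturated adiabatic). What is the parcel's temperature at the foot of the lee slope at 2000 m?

-7.8°C

200 → 2400 m (dry, 9.8°C/km): ΔT = -9.8 × 2.2 = -21.56°C → T = -14.66°C
2400 → 3100 m (saturated, 5.6°C/km): ΔT = -5.6 × 0.7 = -3.92°C → T = -18.58°C
3100 → 2000 m (dry descent, 9.8°C/km): ΔT = +9.8 × 1.1 = +10.78°C → T = -7.8°C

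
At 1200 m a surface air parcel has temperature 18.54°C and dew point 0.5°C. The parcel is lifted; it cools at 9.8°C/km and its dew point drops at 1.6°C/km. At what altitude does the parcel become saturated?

T and T_d converge at 9.8 − 1.6 = 8.2°C per km
Height above start = (18.54 − 0.5) / 8.2 = 2.2 km
LCL altitude = 1200 m + 2200 m = 3400 m

3400 m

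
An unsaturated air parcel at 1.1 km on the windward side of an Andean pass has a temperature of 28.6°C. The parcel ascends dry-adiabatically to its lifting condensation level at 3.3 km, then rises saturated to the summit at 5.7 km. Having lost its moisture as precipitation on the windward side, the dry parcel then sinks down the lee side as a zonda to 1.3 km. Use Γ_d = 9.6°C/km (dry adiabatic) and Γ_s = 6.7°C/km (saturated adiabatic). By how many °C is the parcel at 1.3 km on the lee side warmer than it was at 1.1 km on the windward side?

From 1100 m to 3300 m (dry): cools by 9.6 × 2.2 = 21.12°C, giving 7.48°C.
From 3300 m to 5700 m (saturated): cools by 6.7 × 2.4 = 16.08°C, giving -8.6°C.
From 5700 m to 1300 m (dry descent): warms by 9.6 × 4.4 = 42.24°C, giving 33.64°C.
Net change vs windward start: 33.64 − 28.6 = +5.04°C

+5.04°C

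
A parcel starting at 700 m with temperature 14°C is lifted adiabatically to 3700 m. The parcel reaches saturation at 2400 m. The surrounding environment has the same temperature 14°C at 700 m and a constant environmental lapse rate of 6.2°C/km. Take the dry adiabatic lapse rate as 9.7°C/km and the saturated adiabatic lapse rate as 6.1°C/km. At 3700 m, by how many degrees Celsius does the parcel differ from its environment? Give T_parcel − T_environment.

-5.82°C (parcel cooler than environment)

Parcel:
  Dry to 2400 m: -9.7 × 1.7 km = -16.49°C, so T = -2.49°C.
  Saturated to 3700 m: -6.1 × 1.3 km = -7.93°C, so T = -10.42°C.
Environment:
  Environment to 3700 m: -6.2 × 3 km = -18.6°C, so T = -4.6°C.
T_parcel − T_env = -10.42 − (-4.6) = -5.82°C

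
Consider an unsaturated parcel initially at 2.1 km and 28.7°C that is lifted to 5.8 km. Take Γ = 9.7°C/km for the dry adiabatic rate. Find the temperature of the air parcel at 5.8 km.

2100 → 5800 m (dry adiabatic, 9.7°C/km): ΔT = -9.7 × 3.7 = -35.89°C → T = -7.19°C

-7.19°C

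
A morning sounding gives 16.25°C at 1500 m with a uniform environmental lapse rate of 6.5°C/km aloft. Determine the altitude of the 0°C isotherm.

4000 m

Height above start = (16.25 − 0) / 6.5 = 2.5 km
Altitude = 1500 m + 2500 m = 4000 m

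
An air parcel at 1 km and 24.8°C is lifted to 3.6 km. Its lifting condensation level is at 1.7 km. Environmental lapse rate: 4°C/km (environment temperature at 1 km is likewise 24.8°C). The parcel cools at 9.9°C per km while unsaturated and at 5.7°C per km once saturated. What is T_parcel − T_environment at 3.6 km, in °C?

-7.36°C (parcel cooler than environment)

Parcel:
  Dry to 1700 m: -9.9 × 0.7 km = -6.93°C, so T = 17.87°C.
  Saturated to 3600 m: -5.7 × 1.9 km = -10.83°C, so T = 7.04°C.
Environment:
  Environment to 3600 m: -4 × 2.6 km = -10.4°C, so T = 14.4°C.
T_parcel − T_env = 7.04 − 14.4 = -7.36°C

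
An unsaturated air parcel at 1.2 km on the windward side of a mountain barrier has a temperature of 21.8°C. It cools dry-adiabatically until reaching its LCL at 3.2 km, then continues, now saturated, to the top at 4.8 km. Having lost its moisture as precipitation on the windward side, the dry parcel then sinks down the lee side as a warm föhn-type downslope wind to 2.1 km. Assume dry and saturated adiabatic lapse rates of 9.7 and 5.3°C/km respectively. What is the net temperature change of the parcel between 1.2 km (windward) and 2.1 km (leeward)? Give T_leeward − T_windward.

1200–3200 m, dry: Δz = 2 km ⇒ ΔT = -19.4°C; T = 2.4°C
3200–4800 m, saturated: Δz = 1.6 km ⇒ ΔT = -8.48°C; T = -6.08°C
4800–2100 m, dry descent: Δz = 2.7 km ⇒ ΔT = +26.19°C; T = 20.11°C
Net change vs windward start: 20.11 − 21.8 = -1.69°C

-1.69°C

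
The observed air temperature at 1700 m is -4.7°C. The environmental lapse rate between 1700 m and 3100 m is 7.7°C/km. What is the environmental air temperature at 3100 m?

From 1700 m to 3100 m (environmental): cools by 7.7 × 1.4 = 10.78°C, giving -15.48°C.

-15.48°C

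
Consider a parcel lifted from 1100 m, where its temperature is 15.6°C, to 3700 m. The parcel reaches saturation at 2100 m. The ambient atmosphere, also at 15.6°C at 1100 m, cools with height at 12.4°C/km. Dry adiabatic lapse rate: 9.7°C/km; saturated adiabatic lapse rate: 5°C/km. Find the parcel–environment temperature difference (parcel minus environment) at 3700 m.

+14.54°C (parcel warmer than environment)

Parcel:
  Dry to 2100 m: -9.7 × 1 km = -9.7°C, so T = 5.9°C.
  Saturated to 3700 m: -5 × 1.6 km = -8°C, so T = -2.1°C.
Environment:
  Environment to 3700 m: -12.4 × 2.6 km = -32.24°C, so T = -16.64°C.
T_parcel − T_env = -2.1 − (-16.64) = +14.54°C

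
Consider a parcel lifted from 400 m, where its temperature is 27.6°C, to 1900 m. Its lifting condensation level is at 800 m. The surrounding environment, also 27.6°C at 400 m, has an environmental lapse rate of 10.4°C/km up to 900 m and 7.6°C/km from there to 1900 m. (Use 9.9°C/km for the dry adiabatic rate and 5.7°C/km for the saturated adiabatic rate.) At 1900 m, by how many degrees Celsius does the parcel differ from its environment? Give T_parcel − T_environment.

Parcel:
  400 → 800 m (dry, 9.9°C/km): ΔT = -9.9 × 0.4 = -3.96°C → T = 23.64°C
  800 → 1900 m (saturated, 5.7°C/km): ΔT = -5.7 × 1.1 = -6.27°C → T = 17.37°C
Environment:
  400 → 900 m (environment, lower layer, 10.4°C/km): ΔT = -10.4 × 0.5 = -5.2°C → T = 22.4°C
  900 → 1900 m (environment, upper layer, 7.6°C/km): ΔT = -7.6 × 1 = -7.6°C → T = 14.8°C
T_parcel − T_env = 17.37 − 14.8 = +2.57°C

+2.57°C (parcel warmer than environment)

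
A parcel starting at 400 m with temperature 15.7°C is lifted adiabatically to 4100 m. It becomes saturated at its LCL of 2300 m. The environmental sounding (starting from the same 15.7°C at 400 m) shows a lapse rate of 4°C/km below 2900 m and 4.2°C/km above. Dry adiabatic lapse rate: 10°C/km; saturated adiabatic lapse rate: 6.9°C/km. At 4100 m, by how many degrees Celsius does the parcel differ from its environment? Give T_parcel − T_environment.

-16.38°C (parcel cooler than environment)

Parcel:
  400 → 2300 m (dry, 10°C/km): ΔT = -10 × 1.9 = -19°C → T = -3.3°C
  2300 → 4100 m (saturated, 6.9°C/km): ΔT = -6.9 × 1.8 = -12.42°C → T = -15.72°C
Environment:
  400 → 2900 m (environment, lower layer, 4°C/km): ΔT = -4 × 2.5 = -10°C → T = 5.7°C
  2900 → 4100 m (environment, upper layer, 4.2°C/km): ΔT = -4.2 × 1.2 = -5.04°C → T = 0.66°C
T_parcel − T_env = -15.72 − 0.66 = -16.38°C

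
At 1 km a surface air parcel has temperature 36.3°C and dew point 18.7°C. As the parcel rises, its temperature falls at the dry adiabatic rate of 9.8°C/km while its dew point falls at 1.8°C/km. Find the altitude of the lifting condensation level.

T and T_d converge at 9.8 − 1.8 = 8°C per km
Height above start = (36.3 − 18.7) / 8 = 2.2 km
LCL altitude = 1000 m + 2200 m = 3200 m

3.2 km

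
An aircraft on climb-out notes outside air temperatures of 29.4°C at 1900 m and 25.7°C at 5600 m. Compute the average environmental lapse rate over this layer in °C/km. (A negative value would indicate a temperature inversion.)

1°C/km

Γ = −ΔT/Δz = (29.4 − 25.7) / (5600 − 1900) m
  = 3.7°C / 3.7 km = 1°C/km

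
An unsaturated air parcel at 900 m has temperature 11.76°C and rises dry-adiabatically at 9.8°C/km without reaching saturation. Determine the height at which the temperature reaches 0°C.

2100 m

Height above start = (11.76 − 0) / 9.8 = 1.2 km
Altitude = 900 m + 1200 m = 2100 m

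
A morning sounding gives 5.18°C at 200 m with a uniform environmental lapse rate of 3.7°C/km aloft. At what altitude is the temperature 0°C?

Height above start = (5.18 − 0) / 3.7 = 1.4 km
Altitude = 200 m + 1400 m = 1600 m

1600 m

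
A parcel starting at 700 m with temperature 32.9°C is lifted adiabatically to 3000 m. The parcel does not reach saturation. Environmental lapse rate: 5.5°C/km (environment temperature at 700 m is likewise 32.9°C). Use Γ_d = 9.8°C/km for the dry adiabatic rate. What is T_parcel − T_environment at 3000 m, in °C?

Parcel:
  From 700 m to 3000 m (dry): cools by 9.8 × 2.3 = 22.54°C, giving 10.36°C.
Environment:
  From 700 m to 3000 m (environment): cools by 5.5 × 2.3 = 12.65°C, giving 20.25°C.
T_parcel − T_env = 10.36 − 20.25 = -9.89°C

-9.89°C (parcel cooler than environment)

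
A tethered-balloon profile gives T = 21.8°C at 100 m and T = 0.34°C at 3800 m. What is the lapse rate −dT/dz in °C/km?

5.8°C/km

Γ = −ΔT/Δz = (21.8 − 0.34) / (3800 − 100) m
  = 21.46°C / 3.7 km = 5.8°C/km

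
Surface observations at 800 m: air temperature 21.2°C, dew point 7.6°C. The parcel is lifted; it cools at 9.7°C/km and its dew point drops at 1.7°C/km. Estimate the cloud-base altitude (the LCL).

2500 m

T and T_d converge at 9.7 − 1.7 = 8°C per km
Height above start = (21.2 − 7.6) / 8 = 1.7 km
LCL altitude = 800 m + 1700 m = 2500 m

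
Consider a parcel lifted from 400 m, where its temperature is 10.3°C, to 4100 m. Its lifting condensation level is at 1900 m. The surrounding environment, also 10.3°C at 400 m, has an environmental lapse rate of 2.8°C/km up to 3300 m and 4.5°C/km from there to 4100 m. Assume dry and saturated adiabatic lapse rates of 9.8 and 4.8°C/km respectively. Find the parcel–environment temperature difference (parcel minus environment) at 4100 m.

Parcel:
  From 400 m to 1900 m (dry): cools by 9.8 × 1.5 = 14.7°C, giving -4.4°C.
  From 1900 m to 4100 m (saturated): cools by 4.8 × 2.2 = 10.56°C, giving -14.96°C.
Environment:
  From 400 m to 3300 m (environment, lower layer): cools by 2.8 × 2.9 = 8.12°C, giving 2.18°C.
  From 3300 m to 4100 m (environment, upper layer): cools by 4.5 × 0.8 = 3.6°C, giving -1.42°C.
T_parcel − T_env = -14.96 − (-1.42) = -13.54°C

-13.54°C (parcel cooler than environment)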